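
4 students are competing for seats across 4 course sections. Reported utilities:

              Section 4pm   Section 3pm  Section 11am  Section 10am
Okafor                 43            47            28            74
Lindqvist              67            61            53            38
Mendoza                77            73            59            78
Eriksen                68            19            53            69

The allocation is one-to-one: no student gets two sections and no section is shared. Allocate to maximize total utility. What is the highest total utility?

Max total: 268 points

Treat this as an assignment problem: match each student to one section.
Optimal: Okafor→Section 10am (74 points), Lindqvist→Section 11am (53 points), Mendoza→Section 3pm (73 points), Eriksen→Section 4pm (68 points) — total 74+53+73+68 = 268 points.
Max-entry greedy (repeatedly take the single best remaining cell) gives 235 points, worse by 33.
Every other assignment is strictly worse.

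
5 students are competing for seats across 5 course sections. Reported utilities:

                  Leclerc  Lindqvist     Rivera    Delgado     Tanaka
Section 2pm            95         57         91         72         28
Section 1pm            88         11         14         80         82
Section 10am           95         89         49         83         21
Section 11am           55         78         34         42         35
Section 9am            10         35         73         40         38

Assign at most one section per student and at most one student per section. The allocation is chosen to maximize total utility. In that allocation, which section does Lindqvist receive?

Lindqvist receives Section 11am.

Optimal: Leclerc→Section 2pm (95 points), Lindqvist→Section 11am (78 points), Rivera→Section 9am (73 points), Delgado→Section 10am (83 points), Tanaka→Section 1pm (82 points) — total 95+78+73+83+82 = 411 points.
Row-greedy (each student in turn takes its best remaining section) gives 372 points, worse by 39.
Checked against all permutations: 411 points is optimal.
Lindqvist's own top section is Section 10am (89 points), but forcing Lindqvist→Section 10am and reassigning the rest optimally gives only 381 points — worse by 30.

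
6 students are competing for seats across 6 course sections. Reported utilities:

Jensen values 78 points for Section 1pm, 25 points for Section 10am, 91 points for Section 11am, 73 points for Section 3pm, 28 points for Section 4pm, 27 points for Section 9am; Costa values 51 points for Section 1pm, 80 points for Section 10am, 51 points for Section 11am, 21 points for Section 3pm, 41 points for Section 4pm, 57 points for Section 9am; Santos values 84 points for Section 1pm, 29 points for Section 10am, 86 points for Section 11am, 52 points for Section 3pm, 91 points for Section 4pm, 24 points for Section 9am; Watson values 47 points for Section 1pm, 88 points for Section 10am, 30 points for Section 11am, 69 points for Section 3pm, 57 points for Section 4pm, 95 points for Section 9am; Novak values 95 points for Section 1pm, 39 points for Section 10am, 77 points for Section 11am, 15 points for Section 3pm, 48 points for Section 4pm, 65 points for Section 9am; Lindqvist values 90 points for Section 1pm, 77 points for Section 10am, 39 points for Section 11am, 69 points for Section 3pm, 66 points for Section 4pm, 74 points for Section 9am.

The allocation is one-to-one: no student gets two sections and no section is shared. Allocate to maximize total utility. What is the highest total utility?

Max total: 521 points

Optimal: Jensen→Section 11am (91 points), Costa→Section 10am (80 points), Santos→Section 4pm (91 points), Watson→Section 9am (95 points), Novak→Section 1pm (95 points), Lindqvist→Section 3pm (69 points) — total 91+80+91+95+95+69 = 521 points.
Column-greedy (each section in turn goes to its best remaining student) gives 491 points, worse by 30.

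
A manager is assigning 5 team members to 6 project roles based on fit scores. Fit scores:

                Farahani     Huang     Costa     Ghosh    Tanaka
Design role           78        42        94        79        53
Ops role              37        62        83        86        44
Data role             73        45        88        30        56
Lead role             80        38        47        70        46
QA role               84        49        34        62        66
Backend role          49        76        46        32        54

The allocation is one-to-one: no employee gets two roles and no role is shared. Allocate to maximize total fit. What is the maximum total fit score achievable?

This is the linear assignment problem.
Optimal: Farahani→Lead role (80 pts), Huang→Backend role (76 pts), Costa→Design role (94 pts), Ghosh→Ops role (86 pts), Tanaka→QA role (66 pts) — total 80+76+94+86+66 = 402 pts.

Maximum total: 402 pts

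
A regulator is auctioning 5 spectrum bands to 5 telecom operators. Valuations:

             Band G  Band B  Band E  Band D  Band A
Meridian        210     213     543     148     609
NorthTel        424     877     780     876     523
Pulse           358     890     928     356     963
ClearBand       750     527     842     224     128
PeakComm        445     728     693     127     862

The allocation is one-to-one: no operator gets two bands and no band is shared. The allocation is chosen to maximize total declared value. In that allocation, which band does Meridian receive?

Optimal: Meridian→Band E ($543M), NorthTel→Band D ($876M), Pulse→Band B ($890M), ClearBand→Band G ($750M), PeakComm→Band A ($862M) — total 543+876+890+750+862 = $3921M.
Max-entry greedy (repeatedly take the single best remaining cell) gives $3275M, worse by 646.
Next-best assignment: Meridian→Band A, NorthTel→Band D, Pulse→Band E, ClearBand→Band G, PeakComm→Band B = $3891M.
Meridian's own top band is Band A ($609M), but forcing Meridian→Band A and reassigning the rest optimally gives only $3891M — worse by 30.

Meridian receives Band E.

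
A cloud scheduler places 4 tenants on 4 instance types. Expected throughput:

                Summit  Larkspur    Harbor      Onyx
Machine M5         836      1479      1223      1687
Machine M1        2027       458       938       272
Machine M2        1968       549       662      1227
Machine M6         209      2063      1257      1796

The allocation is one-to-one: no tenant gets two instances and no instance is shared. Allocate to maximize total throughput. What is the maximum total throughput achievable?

This is the linear assignment problem.
Optimal: Summit→Machine M2 (1968 ops/s), Larkspur→Machine M6 (2063 ops/s), Harbor→Machine M1 (938 ops/s), Onyx→Machine M5 (1687 ops/s) — total 1968+2063+938+1687 = 6656 ops/s.
Max-entry greedy (repeatedly take the single best remaining cell) gives 6439 ops/s, worse by 217.

Max total: 6656 ops/s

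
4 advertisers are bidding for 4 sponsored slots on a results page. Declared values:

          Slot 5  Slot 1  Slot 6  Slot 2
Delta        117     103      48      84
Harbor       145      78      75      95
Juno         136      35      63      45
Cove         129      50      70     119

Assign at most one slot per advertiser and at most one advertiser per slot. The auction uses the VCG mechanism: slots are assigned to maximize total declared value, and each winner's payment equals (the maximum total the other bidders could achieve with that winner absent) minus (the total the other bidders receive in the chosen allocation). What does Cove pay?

Cove pays $20.

Efficient allocation: Delta→Slot 1 ($103), Harbor→Slot 6 ($75), Juno→Slot 5 ($136), Cove→Slot 2 ($119); total welfare W = $433.
Cove receives Slot 2 at value $119, so the others get W − 119 = $314.
Without Cove: best allocation of the remaining 3 bidders over all 4 slots is Delta→Slot 1 ($103), Harbor→Slot 2 ($95), Juno→Slot 5 ($136), total $334.
VCG payment = (others' best without Cove) − (others' welfare with Cove) = 334 − 314 = $20.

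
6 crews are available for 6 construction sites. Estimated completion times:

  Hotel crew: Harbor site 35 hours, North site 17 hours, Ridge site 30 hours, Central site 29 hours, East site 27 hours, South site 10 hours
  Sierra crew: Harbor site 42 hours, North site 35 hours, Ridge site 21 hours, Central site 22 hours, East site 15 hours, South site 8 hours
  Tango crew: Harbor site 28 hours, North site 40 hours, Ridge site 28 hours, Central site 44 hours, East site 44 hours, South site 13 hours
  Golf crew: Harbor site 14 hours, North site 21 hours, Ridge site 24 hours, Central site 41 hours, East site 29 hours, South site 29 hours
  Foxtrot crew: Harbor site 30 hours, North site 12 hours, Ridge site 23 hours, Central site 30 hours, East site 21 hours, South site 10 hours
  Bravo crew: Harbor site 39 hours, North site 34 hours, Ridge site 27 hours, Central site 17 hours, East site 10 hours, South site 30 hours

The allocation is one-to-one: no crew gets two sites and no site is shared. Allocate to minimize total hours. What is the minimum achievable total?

Optimal: Hotel crew→South site (10 hours), Sierra crew→Central site (22 hours), Tango crew→Ridge site (28 hours), Golf crew→Harbor site (14 hours), Foxtrot crew→North site (12 hours), Bravo crew→East site (10 hours) — total 10+22+28+14+12+10 = 96 hours.
Column-greedy (each site in turn goes to its cheapest remaining crew) gives 104 hours, worse by 8.
Checked against all permutations: 96 hours is optimal.

Minimum total: 96 hours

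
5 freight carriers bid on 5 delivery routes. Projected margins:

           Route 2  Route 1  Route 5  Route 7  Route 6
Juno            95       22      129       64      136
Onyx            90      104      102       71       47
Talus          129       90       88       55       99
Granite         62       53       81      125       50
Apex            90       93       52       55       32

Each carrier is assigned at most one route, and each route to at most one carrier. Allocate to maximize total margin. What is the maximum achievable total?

Max total: $585k

Optimal: Juno→Route 6 ($136k), Onyx→Route 5 ($102k), Talus→Route 2 ($129k), Granite→Route 7 ($125k), Apex→Route 1 ($93k) — total 136+102+129+125+93 = $585k.
Row-greedy (each carrier in turn takes its best remaining route) gives $546k, worse by 39.
Next-best assignment: Juno→Route 5, Onyx→Route 1, Talus→Route 6, Granite→Route 7, Apex→Route 2 = $547k.
Swapping Apex↔Juno (Apex→Route 6 $32k, Juno→Route 1 $22k) loses 175.
No other one-to-one assignment exceeds $585k.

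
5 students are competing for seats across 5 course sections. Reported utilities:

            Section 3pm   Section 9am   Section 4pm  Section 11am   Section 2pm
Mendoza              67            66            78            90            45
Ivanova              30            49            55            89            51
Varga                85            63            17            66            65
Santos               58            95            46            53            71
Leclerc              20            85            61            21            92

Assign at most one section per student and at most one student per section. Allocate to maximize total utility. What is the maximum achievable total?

Maximum total: 439 points

Optimal: Mendoza→Section 4pm (78 points), Ivanova→Section 11am (89 points), Varga→Section 3pm (85 points), Santos→Section 9am (95 points), Leclerc→Section 2pm (92 points) — total 78+89+85+95+92 = 439 points.
Max-entry greedy (repeatedly take the single best remaining cell) gives 417 points, worse by 22.
Next-best assignment: Mendoza→Section 11am, Ivanova→Section 4pm, Varga→Section 3pm, Santos→Section 9am, Leclerc→Section 2pm = 417 points.
Checked against all permutations: 439 points is optimal.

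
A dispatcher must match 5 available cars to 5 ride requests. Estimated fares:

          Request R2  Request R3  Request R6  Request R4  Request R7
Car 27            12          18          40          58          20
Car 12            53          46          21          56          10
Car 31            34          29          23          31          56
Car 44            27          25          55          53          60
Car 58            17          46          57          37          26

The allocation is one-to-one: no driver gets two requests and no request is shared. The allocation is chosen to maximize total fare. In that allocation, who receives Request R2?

Optimal: Car 27→Request R4 ($58), Car 12→Request R2 ($53), Car 31→Request R7 ($56), Car 44→Request R6 ($55), Car 58→Request R3 ($46) — total 58+53+56+55+46 = $268.
Max-entry greedy (repeatedly take the single best remaining cell) gives $257, worse by 11.
Next-best assignment: Car 27→Request R4, Car 12→Request R2, Car 31→Request R3, Car 44→Request R7, Car 58→Request R6 = $257.
Car 12's own top request is Request R4 ($56), but forcing Car 12→Request R4 and reassigning the rest optimally gives only $236 — worse by 32.

Car 12 receives Request R2.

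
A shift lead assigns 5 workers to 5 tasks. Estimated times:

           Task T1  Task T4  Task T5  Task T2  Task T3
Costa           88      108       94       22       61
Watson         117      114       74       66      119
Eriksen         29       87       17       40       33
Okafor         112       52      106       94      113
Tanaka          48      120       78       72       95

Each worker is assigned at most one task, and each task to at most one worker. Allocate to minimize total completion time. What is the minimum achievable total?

Optimal: Costa→Task T2 (22 min), Watson→Task T5 (74 min), Eriksen→Task T3 (33 min), Okafor→Task T4 (52 min), Tanaka→Task T1 (48 min) — total 22+74+33+52+48 = 229 min.
Column-greedy (each task in turn goes to its cheapest remaining worker) gives 272 min, worse by 43.

Min total: 229 min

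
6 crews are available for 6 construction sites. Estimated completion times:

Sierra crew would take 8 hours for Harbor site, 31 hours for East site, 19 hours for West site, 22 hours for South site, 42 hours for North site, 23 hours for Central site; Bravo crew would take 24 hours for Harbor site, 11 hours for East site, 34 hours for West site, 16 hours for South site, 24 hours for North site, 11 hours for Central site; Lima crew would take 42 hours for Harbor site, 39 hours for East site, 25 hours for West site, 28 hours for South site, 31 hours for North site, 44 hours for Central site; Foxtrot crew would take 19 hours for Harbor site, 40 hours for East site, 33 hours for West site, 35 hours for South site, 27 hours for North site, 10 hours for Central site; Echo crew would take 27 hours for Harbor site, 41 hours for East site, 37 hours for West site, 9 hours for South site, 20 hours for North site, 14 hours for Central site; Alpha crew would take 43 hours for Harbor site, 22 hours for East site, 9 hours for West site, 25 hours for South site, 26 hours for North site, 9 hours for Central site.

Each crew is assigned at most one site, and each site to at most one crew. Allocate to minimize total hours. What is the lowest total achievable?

Min total: 78 hours

Optimal: Sierra crew→Harbor site (8 hours), Bravo crew→East site (11 hours), Lima crew→North site (31 hours), Foxtrot crew→Central site (10 hours), Echo crew→South site (9 hours), Alpha crew→West site (9 hours) — total 8+11+31+10+9+9 = 78 hours.
Row-greedy (each crew in turn takes its cheapest remaining site) gives 89 hours, worse by 11.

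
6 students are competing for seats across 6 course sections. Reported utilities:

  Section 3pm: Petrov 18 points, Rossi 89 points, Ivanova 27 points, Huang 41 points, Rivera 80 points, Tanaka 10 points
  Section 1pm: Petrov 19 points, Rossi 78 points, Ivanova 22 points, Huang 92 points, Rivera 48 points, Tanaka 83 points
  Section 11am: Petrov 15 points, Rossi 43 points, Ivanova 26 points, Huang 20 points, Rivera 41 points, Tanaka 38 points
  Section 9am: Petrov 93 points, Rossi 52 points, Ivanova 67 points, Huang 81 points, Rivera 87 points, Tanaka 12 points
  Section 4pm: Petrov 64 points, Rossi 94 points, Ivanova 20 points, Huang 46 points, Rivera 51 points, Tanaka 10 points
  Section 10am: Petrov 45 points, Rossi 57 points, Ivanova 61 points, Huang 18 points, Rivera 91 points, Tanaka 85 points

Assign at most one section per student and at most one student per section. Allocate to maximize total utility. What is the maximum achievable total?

Max total: 470 points

Treat this as an assignment problem: match each student to one section.
Optimal: Petrov→Section 9am (93 points), Rossi→Section 4pm (94 points), Ivanova→Section 11am (26 points), Huang→Section 1pm (92 points), Rivera→Section 3pm (80 points), Tanaka→Section 10am (85 points) — total 93+94+26+92+80+85 = 470 points.
Row-greedy (each student in turn takes its best remaining section) gives 458 points, worse by 12.
No other one-to-one assignment exceeds 470 points.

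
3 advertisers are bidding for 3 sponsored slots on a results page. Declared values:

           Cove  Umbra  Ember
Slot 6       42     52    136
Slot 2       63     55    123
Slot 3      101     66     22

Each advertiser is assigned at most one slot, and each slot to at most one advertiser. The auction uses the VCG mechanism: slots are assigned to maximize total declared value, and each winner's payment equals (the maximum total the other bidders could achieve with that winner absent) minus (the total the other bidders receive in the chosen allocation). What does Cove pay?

Cove pays $11.

Efficient allocation: Cove→Slot 3 ($101), Umbra→Slot 2 ($55), Ember→Slot 6 ($136); total welfare W = $292.
Cove receives Slot 3 at value $101, so the others get W − 101 = $191.
Without Cove: best allocation of the remaining 2 bidders over all 3 slots is Umbra→Slot 3 ($66), Ember→Slot 6 ($136), total $202.
VCG payment = (others' best without Cove) − (others' welfare with Cove) = 202 − 191 = $11.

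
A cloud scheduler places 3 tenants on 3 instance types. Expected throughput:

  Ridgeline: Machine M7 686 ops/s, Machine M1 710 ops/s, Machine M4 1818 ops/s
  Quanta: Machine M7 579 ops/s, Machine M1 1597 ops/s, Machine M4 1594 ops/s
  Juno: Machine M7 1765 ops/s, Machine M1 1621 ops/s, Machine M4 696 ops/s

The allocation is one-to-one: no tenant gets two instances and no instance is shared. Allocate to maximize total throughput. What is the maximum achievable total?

Max total: 5180 ops/s

Optimal: Ridgeline→Machine M4 (1818 ops/s), Quanta→Machine M1 (1597 ops/s), Juno→Machine M7 (1765 ops/s) — total 1818+1597+1765 = 5180 ops/s.
Swapping Juno↔Ridgeline (Juno→Machine M4 696 ops/s, Ridgeline→Machine M7 686 ops/s) loses 2201.
Checked against all permutations: 5180 ops/s is optimal.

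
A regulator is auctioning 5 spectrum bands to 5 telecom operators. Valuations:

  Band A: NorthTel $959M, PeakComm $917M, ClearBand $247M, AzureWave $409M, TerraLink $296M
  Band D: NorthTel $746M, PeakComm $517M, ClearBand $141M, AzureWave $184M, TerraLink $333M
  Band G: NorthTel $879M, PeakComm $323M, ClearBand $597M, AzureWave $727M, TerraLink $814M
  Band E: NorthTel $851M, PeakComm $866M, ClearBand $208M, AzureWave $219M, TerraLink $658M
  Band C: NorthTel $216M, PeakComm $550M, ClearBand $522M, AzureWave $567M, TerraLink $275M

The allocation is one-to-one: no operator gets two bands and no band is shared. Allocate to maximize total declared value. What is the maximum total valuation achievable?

Max total: $3570M

This is the linear assignment problem.
Optimal: NorthTel→Band D ($746M), PeakComm→Band A ($917M), ClearBand→Band C ($522M), AzureWave→Band G ($727M), TerraLink→Band E ($658M) — total 746+917+522+727+658 = $3570M.
Row-greedy (each operator in turn takes its best remaining band) gives $3322M, worse by 248.
No other one-to-one assignment exceeds $3570M.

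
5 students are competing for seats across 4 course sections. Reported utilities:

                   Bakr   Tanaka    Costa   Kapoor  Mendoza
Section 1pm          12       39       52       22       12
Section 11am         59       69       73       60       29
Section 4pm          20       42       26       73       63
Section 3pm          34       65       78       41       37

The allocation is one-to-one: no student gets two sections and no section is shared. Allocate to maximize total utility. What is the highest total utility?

Maximum total: 249 points

This is the linear assignment problem.
Optimal: Tanaka→Section 1pm (39 points), Bakr→Section 11am (59 points), Kapoor→Section 4pm (73 points), Costa→Section 3pm (78 points) — total 39+59+73+78 = 249 points.
Column-greedy (each section in turn goes to its best remaining student) gives 231 points, worse by 18.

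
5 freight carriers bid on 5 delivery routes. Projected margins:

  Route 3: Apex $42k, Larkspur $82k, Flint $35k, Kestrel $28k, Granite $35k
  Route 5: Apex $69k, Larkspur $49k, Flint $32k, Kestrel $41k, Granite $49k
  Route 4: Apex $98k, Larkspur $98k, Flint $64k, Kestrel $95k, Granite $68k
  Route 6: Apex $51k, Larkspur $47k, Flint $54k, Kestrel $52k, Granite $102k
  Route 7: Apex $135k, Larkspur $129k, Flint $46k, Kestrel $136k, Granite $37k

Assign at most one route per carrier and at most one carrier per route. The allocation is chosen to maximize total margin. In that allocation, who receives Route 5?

This is the linear assignment problem.
Optimal: Apex→Route 5 ($69k), Larkspur→Route 3 ($82k), Flint→Route 4 ($64k), Kestrel→Route 7 ($136k), Granite→Route 6 ($102k) — total 69+82+64+136+102 = $453k.
Max-entry greedy (repeatedly take the single best remaining cell) gives $450k, worse by 3.
Next-best assignment: Apex→Route 4, Larkspur→Route 3, Flint→Route 5, Kestrel→Route 7, Granite→Route 6 = $450k.
Swapping Apex↔Granite (Apex→Route 6 $51k, Granite→Route 5 $49k) loses 71.
Apex's own top route is Route 7 ($135k), but forcing Apex→Route 7 and reassigning the rest optimally gives only $446k — worse by 7.

Apex receives Route 5.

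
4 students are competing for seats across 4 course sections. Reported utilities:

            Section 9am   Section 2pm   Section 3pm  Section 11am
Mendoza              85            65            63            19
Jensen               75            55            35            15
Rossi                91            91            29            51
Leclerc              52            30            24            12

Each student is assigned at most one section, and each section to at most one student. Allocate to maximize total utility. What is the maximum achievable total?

Optimal: Mendoza→Section 3pm (63 points), Jensen→Section 9am (75 points), Rossi→Section 2pm (91 points), Leclerc→Section 11am (12 points) — total 63+75+91+12 = 241 points.
Max-entry greedy (repeatedly take the single best remaining cell) gives 203 points, worse by 38.

Max total: 241 points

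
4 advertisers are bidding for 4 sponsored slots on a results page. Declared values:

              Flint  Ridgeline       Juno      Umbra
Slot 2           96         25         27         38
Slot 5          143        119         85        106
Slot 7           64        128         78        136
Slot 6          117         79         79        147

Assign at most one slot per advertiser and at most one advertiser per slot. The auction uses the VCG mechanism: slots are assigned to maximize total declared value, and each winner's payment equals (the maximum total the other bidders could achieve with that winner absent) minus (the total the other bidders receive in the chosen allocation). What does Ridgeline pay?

Efficient allocation: Flint→Slot 2 ($96), Ridgeline→Slot 7 ($128), Juno→Slot 5 ($85), Umbra→Slot 6 ($147); total welfare W = $456.
Ridgeline receives Slot 7 at value $128, so the others get W − 128 = $328.
Without Ridgeline: best allocation of the remaining 3 bidders over all 4 slots is Flint→Slot 5 ($143), Juno→Slot 7 ($78), Umbra→Slot 6 ($147), total $368.
VCG payment = (others' best without Ridgeline) − (others' welfare with Ridgeline) = 368 − 328 = $40.

Ridgeline pays $40.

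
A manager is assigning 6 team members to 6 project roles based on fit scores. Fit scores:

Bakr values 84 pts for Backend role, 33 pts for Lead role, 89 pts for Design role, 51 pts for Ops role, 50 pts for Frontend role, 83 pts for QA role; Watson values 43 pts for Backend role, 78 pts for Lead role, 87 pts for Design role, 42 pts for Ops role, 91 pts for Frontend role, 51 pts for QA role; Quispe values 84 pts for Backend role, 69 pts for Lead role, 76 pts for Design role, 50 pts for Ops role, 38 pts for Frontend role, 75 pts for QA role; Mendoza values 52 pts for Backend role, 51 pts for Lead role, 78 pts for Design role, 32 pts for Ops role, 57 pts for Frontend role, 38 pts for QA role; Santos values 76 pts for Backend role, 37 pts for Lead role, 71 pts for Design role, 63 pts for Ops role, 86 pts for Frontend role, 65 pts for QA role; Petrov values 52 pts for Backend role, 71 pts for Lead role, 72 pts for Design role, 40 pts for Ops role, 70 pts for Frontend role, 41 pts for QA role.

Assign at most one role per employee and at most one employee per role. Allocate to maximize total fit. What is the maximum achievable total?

Max total: 470 pts

This is the linear assignment problem.
Optimal: Bakr→QA role (83 pts), Watson→Frontend role (91 pts), Quispe→Backend role (84 pts), Mendoza→Design role (78 pts), Santos→Ops role (63 pts), Petrov→Lead role (71 pts) — total 83+91+84+78+63+71 = 470 pts.
Next-best assignment: Bakr→Backend role, Watson→Frontend role, Quispe→QA role, Mendoza→Design role, Santos→Ops role, Petrov→Lead role = 462 pts.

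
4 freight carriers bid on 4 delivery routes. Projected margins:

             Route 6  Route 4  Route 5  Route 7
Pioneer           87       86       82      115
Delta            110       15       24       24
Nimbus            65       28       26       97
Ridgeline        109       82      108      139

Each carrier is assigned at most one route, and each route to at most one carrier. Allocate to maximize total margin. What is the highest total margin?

Maximum total: $401k

Treat this as an assignment problem: match each carrier to one route.
Optimal: Pioneer→Route 4 ($86k), Delta→Route 6 ($110k), Nimbus→Route 7 ($97k), Ridgeline→Route 5 ($108k) — total 86+110+97+108 = $401k.
Max-entry greedy (repeatedly take the single best remaining cell) gives $361k, worse by 40.
Every other assignment is strictly worse.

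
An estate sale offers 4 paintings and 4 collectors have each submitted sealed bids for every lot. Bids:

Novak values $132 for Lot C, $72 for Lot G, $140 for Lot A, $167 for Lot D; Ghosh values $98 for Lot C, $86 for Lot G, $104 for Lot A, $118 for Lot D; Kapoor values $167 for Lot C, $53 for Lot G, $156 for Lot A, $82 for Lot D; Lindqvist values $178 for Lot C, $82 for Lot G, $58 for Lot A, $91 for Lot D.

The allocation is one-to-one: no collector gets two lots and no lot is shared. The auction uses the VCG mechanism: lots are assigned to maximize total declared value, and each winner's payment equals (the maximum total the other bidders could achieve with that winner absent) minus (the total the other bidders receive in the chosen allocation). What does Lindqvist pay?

Lindqvist pays $29.

Efficient allocation: Novak→Lot D ($167), Ghosh→Lot G ($86), Kapoor→Lot A ($156), Lindqvist→Lot C ($178); total welfare W = $587.
Lindqvist receives Lot C at value $178, so the others get W − 178 = $409.
Without Lindqvist: best allocation of the remaining 3 bidders over all 4 lots is Novak→Lot D ($167), Ghosh→Lot A ($104), Kapoor→Lot C ($167), total $438.
VCG payment = (others' best without Lindqvist) − (others' welfare with Lindqvist) = 438 − 409 = $29.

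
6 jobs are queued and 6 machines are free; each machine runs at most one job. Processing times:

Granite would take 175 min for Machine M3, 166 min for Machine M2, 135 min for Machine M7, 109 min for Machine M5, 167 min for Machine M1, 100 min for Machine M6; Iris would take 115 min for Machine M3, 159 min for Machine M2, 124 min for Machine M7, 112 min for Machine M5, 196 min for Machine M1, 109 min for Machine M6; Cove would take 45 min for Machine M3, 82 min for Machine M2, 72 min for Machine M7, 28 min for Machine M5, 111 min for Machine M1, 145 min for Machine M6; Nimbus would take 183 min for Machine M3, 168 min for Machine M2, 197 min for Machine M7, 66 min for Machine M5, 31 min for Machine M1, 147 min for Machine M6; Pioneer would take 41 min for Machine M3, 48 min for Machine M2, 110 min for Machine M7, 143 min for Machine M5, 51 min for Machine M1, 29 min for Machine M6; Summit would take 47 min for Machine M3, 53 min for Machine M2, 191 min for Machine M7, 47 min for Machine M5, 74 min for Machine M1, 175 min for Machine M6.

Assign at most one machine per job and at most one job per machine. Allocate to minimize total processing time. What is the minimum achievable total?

Treat this as an assignment problem: match each job to one machine.
Optimal: Granite→Machine M6 (100 min), Iris→Machine M7 (124 min), Cove→Machine M5 (28 min), Nimbus→Machine M1 (31 min), Pioneer→Machine M3 (41 min), Summit→Machine M2 (53 min) — total 100+124+28+31+41+53 = 377 min.
Column-greedy (each machine in turn goes to its cheapest remaining job) gives 508 min, worse by 131.

Minimum total: 377 min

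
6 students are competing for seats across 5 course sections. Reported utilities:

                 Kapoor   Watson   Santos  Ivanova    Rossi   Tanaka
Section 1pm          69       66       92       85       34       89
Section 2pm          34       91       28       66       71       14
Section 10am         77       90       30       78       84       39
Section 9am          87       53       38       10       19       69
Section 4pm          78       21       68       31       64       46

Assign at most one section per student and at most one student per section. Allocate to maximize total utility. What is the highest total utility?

Optimal: Tanaka→Section 1pm (89 points), Watson→Section 2pm (91 points), Rossi→Section 10am (84 points), Kapoor→Section 9am (87 points), Santos→Section 4pm (68 points) — total 89+91+84+87+68 = 419 points.
Max-entry greedy (repeatedly take the single best remaining cell) gives 400 points, worse by 19.
Swapping Rossi↔Tanaka (Rossi→Section 1pm 34 points, Tanaka→Section 10am 39 points) loses 100.

Maximum total: 419 points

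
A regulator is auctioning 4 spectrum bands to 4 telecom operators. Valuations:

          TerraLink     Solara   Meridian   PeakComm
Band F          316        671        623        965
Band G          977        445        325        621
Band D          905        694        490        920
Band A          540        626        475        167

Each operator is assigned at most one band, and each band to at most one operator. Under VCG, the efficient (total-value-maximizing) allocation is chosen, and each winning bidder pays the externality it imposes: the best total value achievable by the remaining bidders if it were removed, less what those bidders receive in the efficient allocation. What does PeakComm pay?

Efficient allocation: TerraLink→Band G ($977M), Solara→Band A ($626M), Meridian→Band F ($623M), PeakComm→Band D ($920M); total welfare W = $3146M.
PeakComm receives Band D at value $920M, so the others get W − 920 = $2226M.
Without PeakComm: best allocation of the remaining 3 bidders over all 4 bands is TerraLink→Band G ($977M), Solara→Band D ($694M), Meridian→Band F ($623M), total $2294M.
VCG payment = (others' best without PeakComm) − (others' welfare with PeakComm) = 2294 − 2226 = $68M.

PeakComm pays $68M.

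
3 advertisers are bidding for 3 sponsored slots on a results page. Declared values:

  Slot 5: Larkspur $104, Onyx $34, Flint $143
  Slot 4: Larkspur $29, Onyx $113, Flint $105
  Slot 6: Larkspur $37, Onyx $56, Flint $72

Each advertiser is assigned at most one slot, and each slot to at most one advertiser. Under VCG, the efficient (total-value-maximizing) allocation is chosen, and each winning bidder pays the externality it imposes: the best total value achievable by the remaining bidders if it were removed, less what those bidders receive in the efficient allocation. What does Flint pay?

Flint pays $67.

Efficient allocation: Larkspur→Slot 6 ($37), Onyx→Slot 4 ($113), Flint→Slot 5 ($143); total welfare W = $293.
Flint receives Slot 5 at value $143, so the others get W − 143 = $150.
Without Flint: best allocation of the remaining 2 bidders over all 3 slots is Larkspur→Slot 5 ($104), Onyx→Slot 4 ($113), total $217.
VCG payment = (others' best without Flint) − (others' welfare with Flint) = 217 − 150 = $67.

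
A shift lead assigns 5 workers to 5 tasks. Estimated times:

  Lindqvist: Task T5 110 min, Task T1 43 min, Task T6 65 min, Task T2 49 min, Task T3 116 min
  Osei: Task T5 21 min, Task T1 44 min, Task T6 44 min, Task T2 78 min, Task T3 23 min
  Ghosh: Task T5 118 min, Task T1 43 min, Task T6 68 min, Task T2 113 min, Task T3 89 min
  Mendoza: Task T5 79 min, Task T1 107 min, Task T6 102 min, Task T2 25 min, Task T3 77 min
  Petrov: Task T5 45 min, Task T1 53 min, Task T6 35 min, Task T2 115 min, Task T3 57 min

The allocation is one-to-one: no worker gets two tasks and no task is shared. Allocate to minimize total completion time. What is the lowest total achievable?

Treat this as an assignment problem: match each worker to one task.
Optimal: Lindqvist→Task T6 (65 min), Osei→Task T3 (23 min), Ghosh→Task T1 (43 min), Mendoza→Task T2 (25 min), Petrov→Task T5 (45 min) — total 65+23+43+25+45 = 201 min.
Min-entry greedy (repeatedly take the single cheapest remaining cell) gives 213 min, worse by 12.

Minimum total: 201 min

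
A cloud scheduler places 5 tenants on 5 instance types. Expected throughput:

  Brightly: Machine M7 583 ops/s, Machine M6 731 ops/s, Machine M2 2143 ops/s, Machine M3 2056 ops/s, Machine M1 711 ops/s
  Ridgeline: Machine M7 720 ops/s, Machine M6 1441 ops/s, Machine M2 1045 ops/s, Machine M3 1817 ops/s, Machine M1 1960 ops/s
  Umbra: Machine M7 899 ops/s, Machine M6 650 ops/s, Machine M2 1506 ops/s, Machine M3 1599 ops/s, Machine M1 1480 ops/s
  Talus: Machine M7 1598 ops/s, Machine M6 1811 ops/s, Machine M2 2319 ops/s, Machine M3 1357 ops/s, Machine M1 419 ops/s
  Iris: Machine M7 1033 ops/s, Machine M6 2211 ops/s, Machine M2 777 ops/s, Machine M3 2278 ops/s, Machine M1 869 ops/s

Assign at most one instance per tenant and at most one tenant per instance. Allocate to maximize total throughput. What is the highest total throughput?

Maximum total: 9511 ops/s

Optimal: Brightly→Machine M2 (2143 ops/s), Ridgeline→Machine M1 (1960 ops/s), Umbra→Machine M3 (1599 ops/s), Talus→Machine M7 (1598 ops/s), Iris→Machine M6 (2211 ops/s) — total 2143+1960+1599+1598+2211 = 9511 ops/s.
Row-greedy (each tenant in turn takes its best remaining instance) gives 8546 ops/s, worse by 965.
Next-best assignment: Brightly→Machine M3, Ridgeline→Machine M1, Umbra→Machine M7, Talus→Machine M2, Iris→Machine M6 = 9445 ops/s.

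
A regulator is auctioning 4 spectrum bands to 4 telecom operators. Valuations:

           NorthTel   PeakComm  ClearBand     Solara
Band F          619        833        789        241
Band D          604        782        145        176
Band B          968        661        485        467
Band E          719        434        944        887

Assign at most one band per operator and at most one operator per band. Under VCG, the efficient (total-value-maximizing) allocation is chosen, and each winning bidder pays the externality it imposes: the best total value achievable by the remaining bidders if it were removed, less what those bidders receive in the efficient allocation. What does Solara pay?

Solara pays $206M.

Efficient allocation: NorthTel→Band B ($968M), PeakComm→Band D ($782M), ClearBand→Band F ($789M), Solara→Band E ($887M); total welfare W = $3426M.
Solara receives Band E at value $887M, so the others get W − 887 = $2539M.
Without Solara: best allocation of the remaining 3 bidders over all 4 bands is NorthTel→Band B ($968M), PeakComm→Band F ($833M), ClearBand→Band E ($944M), total $2745M.
VCG payment = (others' best without Solara) − (others' welfare with Solara) = 2745 − 2539 = $206M.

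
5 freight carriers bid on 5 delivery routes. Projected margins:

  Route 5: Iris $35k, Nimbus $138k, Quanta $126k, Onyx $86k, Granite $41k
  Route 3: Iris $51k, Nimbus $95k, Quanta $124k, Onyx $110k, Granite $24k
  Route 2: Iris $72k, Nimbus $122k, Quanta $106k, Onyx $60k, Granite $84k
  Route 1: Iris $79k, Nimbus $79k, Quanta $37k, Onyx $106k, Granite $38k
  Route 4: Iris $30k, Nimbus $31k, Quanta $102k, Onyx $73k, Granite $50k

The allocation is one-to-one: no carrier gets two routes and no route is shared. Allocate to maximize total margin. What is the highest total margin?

Maximum total: $513k

Optimal: Iris→Route 1 ($79k), Nimbus→Route 5 ($138k), Quanta→Route 4 ($102k), Onyx→Route 3 ($110k), Granite→Route 2 ($84k) — total 79+138+102+110+84 = $513k.
Max-entry greedy (repeatedly take the single best remaining cell) gives $482k, worse by 31.
Next-best assignment: Iris→Route 1, Nimbus→Route 5, Quanta→Route 3, Onyx→Route 4, Granite→Route 2 = $498k.
Checked against all permutations: $513k is optimal.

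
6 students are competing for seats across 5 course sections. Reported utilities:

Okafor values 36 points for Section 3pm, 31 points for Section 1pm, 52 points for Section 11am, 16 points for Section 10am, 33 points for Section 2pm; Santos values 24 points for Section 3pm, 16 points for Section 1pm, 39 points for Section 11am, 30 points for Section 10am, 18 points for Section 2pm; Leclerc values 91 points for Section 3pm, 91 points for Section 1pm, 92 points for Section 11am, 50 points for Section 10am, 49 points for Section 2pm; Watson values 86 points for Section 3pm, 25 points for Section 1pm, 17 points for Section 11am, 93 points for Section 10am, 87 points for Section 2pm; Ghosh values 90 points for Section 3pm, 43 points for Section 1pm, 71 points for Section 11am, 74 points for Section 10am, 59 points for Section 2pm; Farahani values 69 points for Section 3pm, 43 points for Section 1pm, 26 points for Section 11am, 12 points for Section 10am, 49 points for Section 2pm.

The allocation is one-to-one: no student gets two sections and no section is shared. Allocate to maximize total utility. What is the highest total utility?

Optimal: Ghosh→Section 3pm (90 points), Leclerc→Section 1pm (91 points), Okafor→Section 11am (52 points), Watson→Section 10am (93 points), Farahani→Section 2pm (49 points) — total 90+91+52+93+49 = 375 points.
Column-greedy (each section in turn goes to its best remaining student) gives 328 points, worse by 47.
Swapping Okafor↔Ghosh (Okafor→Section 3pm 36 points, Ghosh→Section 11am 71 points) loses 35.

Maximum total: 375 points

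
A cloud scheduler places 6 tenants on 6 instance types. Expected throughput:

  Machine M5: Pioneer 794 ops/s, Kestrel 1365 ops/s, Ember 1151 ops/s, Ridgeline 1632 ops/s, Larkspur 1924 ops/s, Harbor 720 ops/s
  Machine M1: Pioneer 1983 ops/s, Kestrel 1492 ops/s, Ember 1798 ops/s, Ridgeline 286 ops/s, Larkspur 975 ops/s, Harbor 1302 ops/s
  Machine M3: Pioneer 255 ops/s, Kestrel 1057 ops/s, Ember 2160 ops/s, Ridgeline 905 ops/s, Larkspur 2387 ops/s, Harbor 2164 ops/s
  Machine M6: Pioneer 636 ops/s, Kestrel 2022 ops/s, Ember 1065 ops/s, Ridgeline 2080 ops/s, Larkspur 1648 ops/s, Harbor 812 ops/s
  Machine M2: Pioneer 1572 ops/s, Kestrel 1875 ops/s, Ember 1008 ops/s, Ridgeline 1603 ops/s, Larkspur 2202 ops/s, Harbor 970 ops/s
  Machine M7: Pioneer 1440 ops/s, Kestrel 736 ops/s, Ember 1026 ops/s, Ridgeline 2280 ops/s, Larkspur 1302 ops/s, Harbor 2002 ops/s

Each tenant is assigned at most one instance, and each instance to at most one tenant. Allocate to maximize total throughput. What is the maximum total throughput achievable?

Maximum total: 12024 ops/s

Optimal: Pioneer→Machine M1 (1983 ops/s), Kestrel→Machine M2 (1875 ops/s), Ember→Machine M3 (2160 ops/s), Ridgeline→Machine M6 (2080 ops/s), Larkspur→Machine M5 (1924 ops/s), Harbor→Machine M7 (2002 ops/s) — total 1983+1875+2160+2080+1924+2002 = 12024 ops/s.
Max-entry greedy (repeatedly take the single best remaining cell) gives 10793 ops/s, worse by 1231.
Next-best assignment: Pioneer→Machine M1, Kestrel→Machine M6, Ember→Machine M3, Ridgeline→Machine M5, Larkspur→Machine M2, Harbor→Machine M7 = 12001 ops/s.
Swapping Ember↔Pioneer (Ember→Machine M1 1798 ops/s, Pioneer→Machine M3 255 ops/s) loses 2090.
Every other assignment is strictly worse.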